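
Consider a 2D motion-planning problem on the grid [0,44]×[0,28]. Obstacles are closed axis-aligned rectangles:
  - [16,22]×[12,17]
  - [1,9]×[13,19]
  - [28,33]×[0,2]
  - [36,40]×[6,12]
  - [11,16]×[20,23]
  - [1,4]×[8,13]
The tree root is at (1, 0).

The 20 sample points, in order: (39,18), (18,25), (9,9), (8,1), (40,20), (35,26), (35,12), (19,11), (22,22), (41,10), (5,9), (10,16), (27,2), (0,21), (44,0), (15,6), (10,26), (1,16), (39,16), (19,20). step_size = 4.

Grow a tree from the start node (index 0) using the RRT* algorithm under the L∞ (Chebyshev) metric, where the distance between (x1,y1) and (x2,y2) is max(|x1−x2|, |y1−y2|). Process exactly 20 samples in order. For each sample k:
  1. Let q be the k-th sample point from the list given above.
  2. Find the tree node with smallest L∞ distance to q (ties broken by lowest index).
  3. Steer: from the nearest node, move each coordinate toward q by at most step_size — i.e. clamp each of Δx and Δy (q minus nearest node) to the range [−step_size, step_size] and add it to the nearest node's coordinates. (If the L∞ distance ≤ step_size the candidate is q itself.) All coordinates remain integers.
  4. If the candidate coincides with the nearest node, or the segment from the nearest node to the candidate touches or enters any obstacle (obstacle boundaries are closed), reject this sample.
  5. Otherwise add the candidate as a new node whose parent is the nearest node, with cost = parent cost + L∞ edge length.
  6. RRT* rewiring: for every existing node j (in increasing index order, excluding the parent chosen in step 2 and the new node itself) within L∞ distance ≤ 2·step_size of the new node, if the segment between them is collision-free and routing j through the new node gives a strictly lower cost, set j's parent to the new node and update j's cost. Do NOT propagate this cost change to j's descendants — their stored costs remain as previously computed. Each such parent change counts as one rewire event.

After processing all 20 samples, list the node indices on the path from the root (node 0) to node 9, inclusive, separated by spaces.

1. q=(39,18) nearest=0 d=38 new=(5,4) → add node 1 parent=0 cost=4
2. q=(18,25) nearest=1 d=21 new=(9,8) → add node 2 parent=1 cost=8
3. q=(9,9) nearest=2 d=1 new=(9,9) → add node 3 parent=2 cost=9
4. q=(8,1) nearest=1 d=3 new=(8,1) → add node 4 parent=1 cost=7
5. q=(40,20) nearest=2 d=31 new=(13,12) → add node 5 parent=2 cost=12
6. q=(35,26) nearest=5 d=22 new=(17,16) → blocked by [16,22]×[12,17], reject
7. q=(35,12) nearest=5 d=22 new=(17,12) → blocked by [16,22]×[12,17], reject
8. q=(19,11) nearest=5 d=6 new=(17,11) → add node 6 parent=5 cost=16
9. q=(22,22) nearest=5 d=10 new=(17,16) → blocked by [16,22]×[12,17], reject
10. q=(41,10) nearest=6 d=24 new=(21,10) → add node 7 parent=6 cost=20
11. q=(5,9) nearest=2 d=4 new=(5,9) → add node 8 parent=2 cost=12
12. q=(10,16) nearest=5 d=4 new=(10,16) → add node 9 parent=5 cost=16
13. q=(27,2) nearest=7 d=8 new=(25,6) → add node 10 parent=7 cost=24
14. q=(0,21) nearest=9 d=10 new=(6,20) → blocked by [1,9]×[13,19], reject
15. q=(44,0) nearest=10 d=19 new=(29,2) → blocked by [28,33]×[0,2], reject
16. q=(15,6) nearest=6 d=5 new=(15,7) → add node 11 parent=6 cost=20
17. q=(10,26) nearest=9 d=10 new=(10,20) → add node 12 parent=9 cost=20
18. q=(1,16) nearest=8 d=7 new=(1,13) → blocked by [1,9]×[13,19], reject
19. q=(39,16) nearest=10 d=14 new=(29,10) → add node 13 parent=10 cost=28
20. q=(19,20) nearest=5 d=8 new=(17,16) → blocked by [16,22]×[12,17], reject

Path: 0 1 2 5 9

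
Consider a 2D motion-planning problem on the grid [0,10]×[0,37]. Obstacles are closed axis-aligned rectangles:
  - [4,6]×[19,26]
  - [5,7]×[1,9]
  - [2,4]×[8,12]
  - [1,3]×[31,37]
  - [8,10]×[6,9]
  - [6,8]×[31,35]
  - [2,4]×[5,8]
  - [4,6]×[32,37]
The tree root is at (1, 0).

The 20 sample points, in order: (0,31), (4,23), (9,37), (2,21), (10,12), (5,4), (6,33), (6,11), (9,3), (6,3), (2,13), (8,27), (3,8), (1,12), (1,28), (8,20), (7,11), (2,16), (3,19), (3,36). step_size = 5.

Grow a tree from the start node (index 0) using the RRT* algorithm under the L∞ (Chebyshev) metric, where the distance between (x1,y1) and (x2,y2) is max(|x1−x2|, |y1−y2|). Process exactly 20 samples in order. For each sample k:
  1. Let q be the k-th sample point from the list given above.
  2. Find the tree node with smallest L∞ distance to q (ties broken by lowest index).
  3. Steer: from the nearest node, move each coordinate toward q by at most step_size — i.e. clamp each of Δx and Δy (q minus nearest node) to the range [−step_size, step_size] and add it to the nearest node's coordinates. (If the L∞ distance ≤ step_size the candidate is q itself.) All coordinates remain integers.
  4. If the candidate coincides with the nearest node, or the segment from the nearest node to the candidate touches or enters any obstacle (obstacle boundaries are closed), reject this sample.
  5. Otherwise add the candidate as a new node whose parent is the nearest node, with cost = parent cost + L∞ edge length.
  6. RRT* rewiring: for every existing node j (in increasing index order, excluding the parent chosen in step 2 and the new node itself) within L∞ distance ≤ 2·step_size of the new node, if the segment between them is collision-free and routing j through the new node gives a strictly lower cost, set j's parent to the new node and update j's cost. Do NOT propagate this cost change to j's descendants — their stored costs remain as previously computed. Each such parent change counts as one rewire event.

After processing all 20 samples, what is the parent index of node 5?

Parent of node 5: 4

1. q=(0,31) nearest=0 d=31 new=(0,5) → add node 1 parent=0 cost=5
2. q=(4,23) nearest=1 d=18 new=(4,10) → blocked by [2,4]×[8,12], reject
3. q=(9,37) nearest=1 d=32 new=(5,10) → blocked by [2,4]×[8,12], reject
4. q=(2,21) nearest=1 d=16 new=(2,10) → blocked by [2,4]×[8,12], reject
5. q=(10,12) nearest=1 d=10 new=(5,10) → blocked by [2,4]×[8,12], reject
6. q=(5,4) nearest=0 d=4 new=(5,4) → blocked by [5,7]×[1,9], reject
7. q=(6,33) nearest=1 d=28 new=(5,10) → blocked by [2,4]×[8,12], reject
8. q=(6,11) nearest=1 d=6 new=(5,10) → blocked by [2,4]×[8,12], reject
9. q=(9,3) nearest=0 d=8 new=(6,3) → blocked by [5,7]×[1,9], reject
10. q=(6,3) nearest=0 d=5 new=(6,3) → blocked by [5,7]×[1,9], reject
11. q=(2,13) nearest=1 d=8 new=(2,10) → blocked by [2,4]×[8,12], reject
12. q=(8,27) nearest=1 d=22 new=(5,10) → blocked by [2,4]×[8,12], reject
13. q=(3,8) nearest=1 d=3 new=(3,8) → blocked by [2,4]×[8,12], reject
14. q=(1,12) nearest=1 d=7 new=(1,10) → add node 2 parent=1 cost=10
15. q=(1,28) nearest=2 d=18 new=(1,15) → add node 3 parent=2 cost=15
16. q=(8,20) nearest=3 d=7 new=(6,20) → blocked by [4,6]×[19,26], reject
17. q=(7,11) nearest=2 d=6 new=(6,11) → blocked by [2,4]×[8,12], reject
18. q=(2,16) nearest=3 d=1 new=(2,16) → add node 4 parent=3 cost=16
19. q=(3,19) nearest=4 d=3 new=(3,19) → add node 5 parent=4 cost=19
20. q=(3,36) nearest=5 d=17 new=(3,24) → add node 6 parent=5 cost=24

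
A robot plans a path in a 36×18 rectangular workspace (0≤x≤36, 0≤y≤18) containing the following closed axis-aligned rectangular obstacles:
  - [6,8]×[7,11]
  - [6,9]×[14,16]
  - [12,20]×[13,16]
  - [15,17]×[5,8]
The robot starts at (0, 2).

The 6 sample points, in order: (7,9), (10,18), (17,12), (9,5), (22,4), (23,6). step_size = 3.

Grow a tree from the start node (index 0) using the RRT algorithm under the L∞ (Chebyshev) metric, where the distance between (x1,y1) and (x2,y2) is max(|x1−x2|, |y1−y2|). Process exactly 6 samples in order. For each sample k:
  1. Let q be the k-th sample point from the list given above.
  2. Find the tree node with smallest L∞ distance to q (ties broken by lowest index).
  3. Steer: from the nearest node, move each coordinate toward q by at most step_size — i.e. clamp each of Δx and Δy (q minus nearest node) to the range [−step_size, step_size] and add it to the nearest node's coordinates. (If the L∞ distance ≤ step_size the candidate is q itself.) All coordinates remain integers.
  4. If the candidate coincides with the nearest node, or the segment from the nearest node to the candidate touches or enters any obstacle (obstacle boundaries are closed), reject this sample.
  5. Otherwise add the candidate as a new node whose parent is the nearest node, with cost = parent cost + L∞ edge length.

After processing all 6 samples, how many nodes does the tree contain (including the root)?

Node count: 5

1. q=(7,9) nearest=0 d=7 new=(3,5) → add node 1 parent=0 cost=3
2. q=(10,18) nearest=1 d=13 new=(6,8) → blocked by [6,8]×[7,11], reject
3. q=(17,12) nearest=1 d=14 new=(6,8) → blocked by [6,8]×[7,11], reject
4. q=(9,5) nearest=1 d=6 new=(6,5) → add node 2 parent=1 cost=6
5. q=(22,4) nearest=2 d=16 new=(9,4) → add node 3 parent=2 cost=9
6. q=(23,6) nearest=3 d=14 new=(12,6) → add node 4 parent=3 cost=12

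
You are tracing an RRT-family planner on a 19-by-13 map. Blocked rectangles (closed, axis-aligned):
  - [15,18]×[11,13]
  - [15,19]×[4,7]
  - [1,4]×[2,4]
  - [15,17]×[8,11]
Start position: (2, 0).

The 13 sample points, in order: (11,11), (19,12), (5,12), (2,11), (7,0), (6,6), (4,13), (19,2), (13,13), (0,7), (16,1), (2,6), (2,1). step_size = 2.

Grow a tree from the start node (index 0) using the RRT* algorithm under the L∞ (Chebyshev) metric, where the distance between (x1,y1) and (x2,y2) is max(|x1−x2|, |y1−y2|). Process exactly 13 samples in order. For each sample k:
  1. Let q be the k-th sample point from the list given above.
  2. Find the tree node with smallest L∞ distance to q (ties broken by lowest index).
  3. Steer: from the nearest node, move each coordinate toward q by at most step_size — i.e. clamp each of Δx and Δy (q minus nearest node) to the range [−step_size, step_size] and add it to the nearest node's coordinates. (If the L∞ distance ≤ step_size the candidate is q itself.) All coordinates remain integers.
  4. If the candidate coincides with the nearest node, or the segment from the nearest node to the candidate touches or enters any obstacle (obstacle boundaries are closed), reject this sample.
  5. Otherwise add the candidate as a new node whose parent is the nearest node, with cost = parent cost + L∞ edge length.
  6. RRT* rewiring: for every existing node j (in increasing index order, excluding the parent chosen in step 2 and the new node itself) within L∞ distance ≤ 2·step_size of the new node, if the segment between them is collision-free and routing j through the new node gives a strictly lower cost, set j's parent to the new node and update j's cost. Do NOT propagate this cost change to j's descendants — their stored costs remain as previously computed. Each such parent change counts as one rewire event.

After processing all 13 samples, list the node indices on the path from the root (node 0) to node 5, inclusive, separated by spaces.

Path: 0 5

1. q=(11,11) nearest=0 d=11 new=(4,2) → blocked by [1,4]×[2,4], reject
2. q=(19,12) nearest=0 d=17 new=(4,2) → blocked by [1,4]×[2,4], reject
3. q=(5,12) nearest=0 d=12 new=(4,2) → blocked by [1,4]×[2,4], reject
4. q=(2,11) nearest=0 d=11 new=(2,2) → blocked by [1,4]×[2,4], reject
5. q=(7,0) nearest=0 d=5 new=(4,0) → add node 1 parent=0 cost=2
6. q=(6,6) nearest=0 d=6 new=(4,2) → blocked by [1,4]×[2,4], reject
7. q=(4,13) nearest=0 d=13 new=(4,2) → blocked by [1,4]×[2,4], reject
8. q=(19,2) nearest=1 d=15 new=(6,2) → add node 2 parent=1 cost=4
9. q=(13,13) nearest=2 d=11 new=(8,4) → add node 3 parent=2 cost=6
10. q=(0,7) nearest=2 d=6 new=(4,4) → blocked by [1,4]×[2,4], reject
11. q=(16,1) nearest=3 d=8 new=(10,2) → add node 4 parent=3 cost=8
12. q=(2,6) nearest=2 d=4 new=(4,4) → blocked by [1,4]×[2,4], reject
13. q=(2,1) nearest=0 d=1 new=(2,1) → add node 5 parent=0 cost=1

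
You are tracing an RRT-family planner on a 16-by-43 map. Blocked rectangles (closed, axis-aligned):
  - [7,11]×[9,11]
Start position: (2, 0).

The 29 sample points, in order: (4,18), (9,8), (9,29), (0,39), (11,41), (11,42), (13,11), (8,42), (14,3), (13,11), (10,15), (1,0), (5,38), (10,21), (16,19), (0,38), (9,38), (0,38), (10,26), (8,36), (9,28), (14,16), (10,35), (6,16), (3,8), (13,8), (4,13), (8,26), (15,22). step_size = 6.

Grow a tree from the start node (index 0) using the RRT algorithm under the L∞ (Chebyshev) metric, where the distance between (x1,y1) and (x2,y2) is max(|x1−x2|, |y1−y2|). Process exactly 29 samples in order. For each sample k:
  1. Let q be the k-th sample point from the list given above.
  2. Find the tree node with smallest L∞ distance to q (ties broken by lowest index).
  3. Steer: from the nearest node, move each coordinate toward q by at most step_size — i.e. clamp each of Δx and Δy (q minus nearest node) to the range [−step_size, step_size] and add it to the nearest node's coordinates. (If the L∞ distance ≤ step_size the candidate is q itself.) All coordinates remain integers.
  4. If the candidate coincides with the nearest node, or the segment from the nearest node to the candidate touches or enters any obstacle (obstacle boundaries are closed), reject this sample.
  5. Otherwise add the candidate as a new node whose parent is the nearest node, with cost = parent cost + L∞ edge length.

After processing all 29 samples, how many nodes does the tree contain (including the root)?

1. q=(4,18) nearest=0 d=18 new=(4,6) → add node 1 parent=0 cost=6
2. q=(9,8) nearest=1 d=5 new=(9,8) → add node 2 parent=1 cost=11
3. q=(9,29) nearest=2 d=21 new=(9,14) → blocked by [7,11]×[9,11], reject
4. q=(0,39) nearest=2 d=31 new=(3,14) → blocked by [7,11]×[9,11], reject
5. q=(11,41) nearest=2 d=33 new=(11,14) → blocked by [7,11]×[9,11], reject
6. q=(11,42) nearest=2 d=34 new=(11,14) → blocked by [7,11]×[9,11], reject
7. q=(13,11) nearest=2 d=4 new=(13,11) → blocked by [7,11]×[9,11], reject
8. q=(8,42) nearest=2 d=34 new=(8,14) → blocked by [7,11]×[9,11], reject
9. q=(14,3) nearest=2 d=5 new=(14,3) → add node 3 parent=2 cost=16
10. q=(13,11) nearest=2 d=4 new=(13,11) → blocked by [7,11]×[9,11], reject
11. q=(10,15) nearest=2 d=7 new=(10,14) → blocked by [7,11]×[9,11], reject
12. q=(1,0) nearest=0 d=1 new=(1,0) → add node 4 parent=0 cost=1
13. q=(5,38) nearest=2 d=30 new=(5,14) → blocked by [7,11]×[9,11], reject
14. q=(10,21) nearest=2 d=13 new=(10,14) → blocked by [7,11]×[9,11], reject
15. q=(16,19) nearest=2 d=11 new=(15,14) → blocked by [7,11]×[9,11], reject
16. q=(0,38) nearest=2 d=30 new=(3,14) → blocked by [7,11]×[9,11], reject
17. q=(9,38) nearest=2 d=30 new=(9,14) → blocked by [7,11]×[9,11], reject
18. q=(0,38) nearest=2 d=30 new=(3,14) → blocked by [7,11]×[9,11], reject
19. q=(10,26) nearest=2 d=18 new=(10,14) → blocked by [7,11]×[9,11], reject
20. q=(8,36) nearest=2 d=28 new=(8,14) → blocked by [7,11]×[9,11], reject
21. q=(9,28) nearest=2 d=20 new=(9,14) → blocked by [7,11]×[9,11], reject
22. q=(14,16) nearest=2 d=8 new=(14,14) → blocked by [7,11]×[9,11], reject
23. q=(10,35) nearest=2 d=27 new=(10,14) → blocked by [7,11]×[9,11], reject
24. q=(6,16) nearest=2 d=8 new=(6,14) → blocked by [7,11]×[9,11], reject
25. q=(3,8) nearest=1 d=2 new=(3,8) → add node 5 parent=1 cost=8
26. q=(13,8) nearest=2 d=4 new=(13,8) → add node 6 parent=2 cost=15
27. q=(4,13) nearest=2 d=5 new=(4,13) → blocked by [7,11]×[9,11], reject
28. q=(8,26) nearest=2 d=18 new=(8,14) → blocked by [7,11]×[9,11], reject
29. q=(15,22) nearest=2 d=14 new=(15,14) → blocked by [7,11]×[9,11], reject

Node count: 7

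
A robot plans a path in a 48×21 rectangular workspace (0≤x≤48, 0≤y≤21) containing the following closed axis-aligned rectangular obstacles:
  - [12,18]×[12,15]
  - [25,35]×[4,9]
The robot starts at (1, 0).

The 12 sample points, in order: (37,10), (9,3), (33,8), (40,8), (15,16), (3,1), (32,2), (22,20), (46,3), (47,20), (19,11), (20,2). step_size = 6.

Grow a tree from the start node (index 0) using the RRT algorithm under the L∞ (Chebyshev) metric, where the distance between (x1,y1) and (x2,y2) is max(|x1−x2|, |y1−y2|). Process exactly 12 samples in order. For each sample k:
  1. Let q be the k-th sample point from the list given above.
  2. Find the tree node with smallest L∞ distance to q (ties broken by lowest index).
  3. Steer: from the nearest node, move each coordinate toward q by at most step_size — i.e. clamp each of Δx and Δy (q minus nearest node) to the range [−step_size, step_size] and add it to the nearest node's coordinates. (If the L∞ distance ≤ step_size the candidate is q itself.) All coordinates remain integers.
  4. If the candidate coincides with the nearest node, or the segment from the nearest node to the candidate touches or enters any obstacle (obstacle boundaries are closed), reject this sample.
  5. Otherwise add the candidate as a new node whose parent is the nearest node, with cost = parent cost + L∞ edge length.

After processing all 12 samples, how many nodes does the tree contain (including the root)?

Node count: 10

1. q=(37,10) nearest=0 d=36 new=(7,6) → add node 1 parent=0 cost=6
2. q=(9,3) nearest=1 d=3 new=(9,3) → add node 2 parent=1 cost=9
3. q=(33,8) nearest=2 d=24 new=(15,8) → add node 3 parent=2 cost=15
4. q=(40,8) nearest=3 d=25 new=(21,8) → add node 4 parent=3 cost=21
5. q=(15,16) nearest=3 d=8 new=(15,14) → blocked by [12,18]×[12,15], reject
6. q=(3,1) nearest=0 d=2 new=(3,1) → add node 5 parent=0 cost=2
7. q=(32,2) nearest=4 d=11 new=(27,2) → blocked by [25,35]×[4,9], reject
8. q=(22,20) nearest=3 d=12 new=(21,14) → add node 6 parent=3 cost=21
9. q=(46,3) nearest=4 d=25 new=(27,3) → blocked by [25,35]×[4,9], reject
10. q=(47,20) nearest=4 d=26 new=(27,14) → add node 7 parent=4 cost=27
11. q=(19,11) nearest=4 d=3 new=(19,11) → add node 8 parent=4 cost=24
12. q=(20,2) nearest=3 d=6 new=(20,2) → add node 9 parent=3 cost=21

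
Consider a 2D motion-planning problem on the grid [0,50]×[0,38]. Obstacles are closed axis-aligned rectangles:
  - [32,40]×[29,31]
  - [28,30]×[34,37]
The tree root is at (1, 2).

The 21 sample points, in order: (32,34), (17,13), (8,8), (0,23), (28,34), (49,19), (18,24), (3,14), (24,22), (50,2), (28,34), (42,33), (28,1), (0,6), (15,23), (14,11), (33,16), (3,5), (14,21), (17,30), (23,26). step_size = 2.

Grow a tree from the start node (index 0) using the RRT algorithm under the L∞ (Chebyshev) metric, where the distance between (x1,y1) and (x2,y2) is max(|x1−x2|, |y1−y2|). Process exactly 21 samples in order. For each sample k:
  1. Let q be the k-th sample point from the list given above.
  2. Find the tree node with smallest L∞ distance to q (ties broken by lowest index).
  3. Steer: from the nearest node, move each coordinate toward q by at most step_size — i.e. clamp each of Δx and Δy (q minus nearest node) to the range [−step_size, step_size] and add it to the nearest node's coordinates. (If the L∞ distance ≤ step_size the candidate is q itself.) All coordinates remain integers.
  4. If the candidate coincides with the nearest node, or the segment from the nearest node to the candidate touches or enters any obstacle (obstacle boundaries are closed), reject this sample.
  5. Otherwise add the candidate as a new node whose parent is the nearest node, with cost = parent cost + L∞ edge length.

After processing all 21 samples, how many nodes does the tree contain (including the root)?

Node count: 22

1. q=(32,34) nearest=0 d=32 new=(3,4) → add node 1 parent=0 cost=2
2. q=(17,13) nearest=1 d=14 new=(5,6) → add node 2 parent=1 cost=4
3. q=(8,8) nearest=2 d=3 new=(7,8) → add node 3 parent=2 cost=6
4. q=(0,23) nearest=3 d=15 new=(5,10) → add node 4 parent=3 cost=8
5. q=(28,34) nearest=4 d=24 new=(7,12) → add node 5 parent=4 cost=10
6. q=(49,19) nearest=3 d=42 new=(9,10) → add node 6 parent=3 cost=8
7. q=(18,24) nearest=5 d=12 new=(9,14) → add node 7 parent=5 cost=12
8. q=(3,14) nearest=4 d=4 new=(3,12) → add node 8 parent=4 cost=10
9. q=(24,22) nearest=6 d=15 new=(11,12) → add node 9 parent=6 cost=10
10. q=(50,2) nearest=9 d=39 new=(13,10) → add node 10 parent=9 cost=12
11. q=(28,34) nearest=7 d=20 new=(11,16) → add node 11 parent=7 cost=14
12. q=(42,33) nearest=10 d=29 new=(15,12) → add node 12 parent=10 cost=14
13. q=(28,1) nearest=12 d=13 new=(17,10) → add node 13 parent=12 cost=16
14. q=(0,6) nearest=1 d=3 new=(1,6) → add node 14 parent=1 cost=4
15. q=(15,23) nearest=11 d=7 new=(13,18) → add node 15 parent=11 cost=16
16. q=(14,11) nearest=10 d=1 new=(14,11) → add node 16 parent=10 cost=13
17. q=(33,16) nearest=13 d=16 new=(19,12) → add node 17 parent=13 cost=18
18. q=(3,5) nearest=1 d=1 new=(3,5) → add node 18 parent=1 cost=3
19. q=(14,21) nearest=15 d=3 new=(14,20) → add node 19 parent=15 cost=18
20. q=(17,30) nearest=19 d=10 new=(16,22) → add node 20 parent=19 cost=20
21. q=(23,26) nearest=20 d=7 new=(18,24) → add node 21 parent=20 cost=22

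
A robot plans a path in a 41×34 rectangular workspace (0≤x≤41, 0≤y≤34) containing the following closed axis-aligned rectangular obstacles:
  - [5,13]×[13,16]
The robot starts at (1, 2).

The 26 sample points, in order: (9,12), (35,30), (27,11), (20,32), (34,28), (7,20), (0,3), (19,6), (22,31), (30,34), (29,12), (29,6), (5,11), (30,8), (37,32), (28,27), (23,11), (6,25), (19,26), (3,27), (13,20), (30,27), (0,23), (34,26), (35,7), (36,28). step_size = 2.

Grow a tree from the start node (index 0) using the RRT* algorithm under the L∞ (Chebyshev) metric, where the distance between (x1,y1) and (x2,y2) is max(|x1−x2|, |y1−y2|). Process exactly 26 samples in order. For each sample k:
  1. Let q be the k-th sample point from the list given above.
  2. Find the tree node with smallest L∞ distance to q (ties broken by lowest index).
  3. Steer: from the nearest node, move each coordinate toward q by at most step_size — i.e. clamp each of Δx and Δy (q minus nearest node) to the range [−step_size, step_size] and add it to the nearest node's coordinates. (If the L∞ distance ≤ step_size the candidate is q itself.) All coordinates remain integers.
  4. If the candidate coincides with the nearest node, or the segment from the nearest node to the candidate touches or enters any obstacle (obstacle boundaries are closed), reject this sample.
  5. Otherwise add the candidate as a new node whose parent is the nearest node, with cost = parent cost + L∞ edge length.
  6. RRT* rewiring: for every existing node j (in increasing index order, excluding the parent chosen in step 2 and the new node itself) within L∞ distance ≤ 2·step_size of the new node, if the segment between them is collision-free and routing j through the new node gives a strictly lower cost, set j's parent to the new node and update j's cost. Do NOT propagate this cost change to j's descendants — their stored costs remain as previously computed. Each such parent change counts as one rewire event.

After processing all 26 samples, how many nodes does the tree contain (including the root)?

1. q=(9,12) nearest=0 d=10 new=(3,4) → add node 1 parent=0 cost=2
2. q=(35,30) nearest=1 d=32 new=(5,6) → add node 2 parent=1 cost=4
3. q=(27,11) nearest=2 d=22 new=(7,8) → add node 3 parent=2 cost=6
4. q=(20,32) nearest=3 d=24 new=(9,10) → add node 4 parent=3 cost=8
5. q=(34,28) nearest=4 d=25 new=(11,12) → add node 5 parent=4 cost=10
6. q=(7,20) nearest=5 d=8 new=(9,14) → blocked by [5,13]×[13,16], reject
7. q=(0,3) nearest=0 d=1 new=(0,3) → add node 6 parent=0 cost=1
8. q=(19,6) nearest=5 d=8 new=(13,10) → add node 7 parent=5 cost=12
9. q=(22,31) nearest=5 d=19 new=(13,14) → blocked by [5,13]×[13,16], reject
10. q=(30,34) nearest=5 d=22 new=(13,14) → blocked by [5,13]×[13,16], reject
11. q=(29,12) nearest=7 d=16 new=(15,12) → add node 8 parent=7 cost=14
12. q=(29,6) nearest=8 d=14 new=(17,10) → add node 9 parent=8 cost=16
13. q=(5,11) nearest=3 d=3 new=(5,10) → add node 10 parent=3 cost=8
14. q=(30,8) nearest=9 d=13 new=(19,8) → add node 11 parent=9 cost=18
15. q=(37,32) nearest=8 d=22 new=(17,14) → add node 12 parent=8 cost=16
16. q=(28,27) nearest=12 d=13 new=(19,16) → add node 13 parent=12 cost=18
17. q=(23,11) nearest=11 d=4 new=(21,10) → add node 14 parent=11 cost=20
18. q=(6,25) nearest=12 d=11 new=(15,16) → add node 15 parent=12 cost=18
19. q=(19,26) nearest=13 d=10 new=(19,18) → add node 16 parent=13 cost=20
20. q=(3,27) nearest=15 d=12 new=(13,18) → add node 17 parent=15 cost=20
21. q=(13,20) nearest=17 d=2 new=(13,20) → add node 18 parent=17 cost=22
22. q=(30,27) nearest=13 d=11 new=(21,18) → add node 19 parent=13 cost=20
23. q=(0,23) nearest=5 d=11 new=(9,14) → blocked by [5,13]×[13,16], reject
24. q=(34,26) nearest=19 d=13 new=(23,20) → add node 20 parent=19 cost=22
25. q=(35,7) nearest=20 d=13 new=(25,18) → add node 21 parent=20 cost=24
26. q=(36,28) nearest=21 d=11 new=(27,20) → add node 22 parent=21 cost=26

Node count: 23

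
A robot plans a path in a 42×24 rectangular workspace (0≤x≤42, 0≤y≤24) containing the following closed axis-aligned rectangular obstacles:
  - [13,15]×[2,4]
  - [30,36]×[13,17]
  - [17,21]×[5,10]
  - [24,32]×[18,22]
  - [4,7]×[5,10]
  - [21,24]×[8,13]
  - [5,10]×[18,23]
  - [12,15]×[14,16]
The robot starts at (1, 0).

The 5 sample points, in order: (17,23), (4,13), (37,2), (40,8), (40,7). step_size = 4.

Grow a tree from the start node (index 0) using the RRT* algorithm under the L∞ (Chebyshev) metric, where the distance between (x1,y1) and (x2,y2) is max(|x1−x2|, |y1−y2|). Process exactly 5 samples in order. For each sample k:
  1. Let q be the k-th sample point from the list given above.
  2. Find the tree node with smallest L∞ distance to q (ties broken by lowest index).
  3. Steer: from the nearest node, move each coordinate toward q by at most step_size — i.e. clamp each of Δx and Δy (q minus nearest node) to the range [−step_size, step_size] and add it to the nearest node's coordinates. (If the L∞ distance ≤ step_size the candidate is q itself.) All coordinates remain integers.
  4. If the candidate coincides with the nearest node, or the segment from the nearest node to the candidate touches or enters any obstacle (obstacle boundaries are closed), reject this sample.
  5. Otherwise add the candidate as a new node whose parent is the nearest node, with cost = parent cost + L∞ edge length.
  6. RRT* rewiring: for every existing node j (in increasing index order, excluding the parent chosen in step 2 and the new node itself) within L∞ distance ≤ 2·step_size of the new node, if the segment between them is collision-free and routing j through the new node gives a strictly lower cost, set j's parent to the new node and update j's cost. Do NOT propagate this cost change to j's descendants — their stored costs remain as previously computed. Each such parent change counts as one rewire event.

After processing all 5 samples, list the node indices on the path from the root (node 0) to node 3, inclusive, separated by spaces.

Path: 0 1 2 3

1. q=(17,23) nearest=0 d=23 new=(5,4) → add node 1 parent=0 cost=4
2. q=(4,13) nearest=1 d=9 new=(4,8) → blocked by [4,7]×[5,10], reject
3. q=(37,2) nearest=1 d=32 new=(9,2) → add node 2 parent=1 cost=8
4. q=(40,8) nearest=2 d=31 new=(13,6) → add node 3 parent=2 cost=12
5. q=(40,7) nearest=3 d=27 new=(17,7) → blocked by [17,21]×[5,10], reject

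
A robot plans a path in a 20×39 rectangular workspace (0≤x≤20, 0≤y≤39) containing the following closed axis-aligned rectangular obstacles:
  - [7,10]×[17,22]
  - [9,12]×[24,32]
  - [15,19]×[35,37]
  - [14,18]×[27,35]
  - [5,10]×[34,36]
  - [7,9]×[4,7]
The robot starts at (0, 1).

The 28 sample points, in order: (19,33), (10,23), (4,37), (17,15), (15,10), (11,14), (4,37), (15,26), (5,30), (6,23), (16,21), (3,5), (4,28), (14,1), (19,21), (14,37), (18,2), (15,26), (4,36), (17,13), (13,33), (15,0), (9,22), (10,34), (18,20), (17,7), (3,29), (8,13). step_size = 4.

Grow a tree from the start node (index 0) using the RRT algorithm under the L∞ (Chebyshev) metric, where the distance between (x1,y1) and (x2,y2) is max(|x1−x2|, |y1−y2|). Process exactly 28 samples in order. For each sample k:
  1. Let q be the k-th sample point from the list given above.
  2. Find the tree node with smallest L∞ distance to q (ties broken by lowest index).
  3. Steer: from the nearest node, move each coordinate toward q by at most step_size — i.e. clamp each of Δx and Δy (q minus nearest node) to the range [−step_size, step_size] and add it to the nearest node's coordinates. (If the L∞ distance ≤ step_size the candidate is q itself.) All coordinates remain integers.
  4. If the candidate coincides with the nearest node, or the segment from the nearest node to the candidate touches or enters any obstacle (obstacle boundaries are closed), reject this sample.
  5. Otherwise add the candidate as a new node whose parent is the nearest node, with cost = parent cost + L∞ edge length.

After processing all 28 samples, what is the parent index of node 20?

1. q=(19,33) nearest=0 d=32 new=(4,5) → add node 1 parent=0 cost=4
2. q=(10,23) nearest=1 d=18 new=(8,9) → add node 2 parent=1 cost=8
3. q=(4,37) nearest=2 d=28 new=(4,13) → add node 3 parent=2 cost=12
4. q=(17,15) nearest=2 d=9 new=(12,13) → add node 4 parent=2 cost=12
5. q=(15,10) nearest=4 d=3 new=(15,10) → add node 5 parent=4 cost=15
6. q=(11,14) nearest=4 d=1 new=(11,14) → add node 6 parent=4 cost=13
7. q=(4,37) nearest=6 d=23 new=(7,18) → blocked by [7,10]×[17,22], reject
8. q=(15,26) nearest=6 d=12 new=(15,18) → add node 7 parent=6 cost=17
9. q=(5,30) nearest=7 d=12 new=(11,22) → add node 8 parent=7 cost=21
10. q=(6,23) nearest=8 d=5 new=(7,23) → add node 9 parent=8 cost=25
11. q=(16,21) nearest=7 d=3 new=(16,21) → add node 10 parent=7 cost=20
12. q=(3,5) nearest=1 d=1 new=(3,5) → add node 11 parent=1 cost=5
13. q=(4,28) nearest=9 d=5 new=(4,27) → add node 12 parent=9 cost=29
14. q=(14,1) nearest=2 d=8 new=(12,5) → add node 13 parent=2 cost=12
15. q=(19,21) nearest=10 d=3 new=(19,21) → add node 14 parent=10 cost=23
16. q=(14,37) nearest=12 d=10 new=(8,31) → add node 15 parent=12 cost=33
17. q=(18,2) nearest=13 d=6 new=(16,2) → add node 16 parent=13 cost=16
18. q=(15,26) nearest=8 d=4 new=(15,26) → add node 17 parent=8 cost=25
19. q=(4,36) nearest=15 d=5 new=(4,35) → blocked by [5,10]×[34,36], reject
20. q=(17,13) nearest=5 d=3 new=(17,13) → add node 18 parent=5 cost=18
21. q=(13,33) nearest=15 d=5 new=(12,33) → blocked by [9,12]×[24,32], reject
22. q=(15,0) nearest=16 d=2 new=(15,0) → add node 19 parent=16 cost=18
23. q=(9,22) nearest=8 d=2 new=(9,22) → blocked by [7,10]×[17,22], reject
24. q=(10,34) nearest=15 d=3 new=(10,34) → blocked by [5,10]×[34,36], reject
25. q=(18,20) nearest=14 d=1 new=(18,20) → add node 20 parent=14 cost=24
26. q=(17,7) nearest=5 d=3 new=(17,7) → add node 21 parent=5 cost=18
27. q=(3,29) nearest=12 d=2 new=(3,29) → add node 22 parent=12 cost=31
28. q=(8,13) nearest=6 d=3 new=(8,13) → add node 23 parent=6 cost=16

Parent of node 20: 14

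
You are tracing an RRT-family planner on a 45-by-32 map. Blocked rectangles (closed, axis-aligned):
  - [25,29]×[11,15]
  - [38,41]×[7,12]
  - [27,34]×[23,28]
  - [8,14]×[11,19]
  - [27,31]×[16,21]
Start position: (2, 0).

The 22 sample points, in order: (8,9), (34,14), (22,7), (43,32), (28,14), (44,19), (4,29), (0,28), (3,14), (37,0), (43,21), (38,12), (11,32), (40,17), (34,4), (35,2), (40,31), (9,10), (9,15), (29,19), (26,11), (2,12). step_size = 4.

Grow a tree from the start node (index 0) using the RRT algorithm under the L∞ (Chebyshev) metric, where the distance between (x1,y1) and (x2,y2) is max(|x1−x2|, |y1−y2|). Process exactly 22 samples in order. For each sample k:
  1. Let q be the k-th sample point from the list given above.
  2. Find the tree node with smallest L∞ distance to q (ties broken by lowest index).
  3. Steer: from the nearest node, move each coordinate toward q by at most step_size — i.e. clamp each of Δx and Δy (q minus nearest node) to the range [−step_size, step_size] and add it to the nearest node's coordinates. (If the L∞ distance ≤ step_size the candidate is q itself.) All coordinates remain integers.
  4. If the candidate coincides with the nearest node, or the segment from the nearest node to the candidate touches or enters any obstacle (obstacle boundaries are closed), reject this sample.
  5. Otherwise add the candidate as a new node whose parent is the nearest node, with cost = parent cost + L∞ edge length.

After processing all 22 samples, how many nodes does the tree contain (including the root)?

1. q=(8,9) nearest=0 d=9 new=(6,4) → add node 1 parent=0 cost=4
2. q=(34,14) nearest=1 d=28 new=(10,8) → add node 2 parent=1 cost=8
3. q=(22,7) nearest=2 d=12 new=(14,7) → add node 3 parent=2 cost=12
4. q=(43,32) nearest=3 d=29 new=(18,11) → add node 4 parent=3 cost=16
5. q=(28,14) nearest=4 d=10 new=(22,14) → add node 5 parent=4 cost=20
6. q=(44,19) nearest=5 d=22 new=(26,18) → add node 6 parent=5 cost=24
7. q=(4,29) nearest=4 d=18 new=(14,15) → blocked by [8,14]×[11,19], reject
8. q=(0,28) nearest=4 d=18 new=(14,15) → blocked by [8,14]×[11,19], reject
9. q=(3,14) nearest=2 d=7 new=(6,12) → add node 7 parent=2 cost=12
10. q=(37,0) nearest=5 d=15 new=(26,10) → blocked by [25,29]×[11,15], reject
11. q=(43,21) nearest=6 d=17 new=(30,21) → blocked by [27,31]×[16,21], reject
12. q=(38,12) nearest=6 d=12 new=(30,14) → blocked by [25,29]×[11,15], reject
13. q=(11,32) nearest=6 d=15 new=(22,22) → add node 8 parent=6 cost=28
14. q=(40,17) nearest=6 d=14 new=(30,17) → blocked by [27,31]×[16,21], reject
15. q=(34,4) nearest=5 d=12 new=(26,10) → blocked by [25,29]×[11,15], reject
16. q=(35,2) nearest=5 d=13 new=(26,10) → blocked by [25,29]×[11,15], reject
17. q=(40,31) nearest=6 d=14 new=(30,22) → blocked by [27,31]×[16,21], reject
18. q=(9,10) nearest=2 d=2 new=(9,10) → add node 9 parent=2 cost=10
19. q=(9,15) nearest=7 d=3 new=(9,15) → blocked by [8,14]×[11,19], reject
20. q=(29,19) nearest=6 d=3 new=(29,19) → blocked by [27,31]×[16,21], reject
21. q=(26,11) nearest=5 d=4 new=(26,11) → blocked by [25,29]×[11,15], reject
22. q=(2,12) nearest=7 d=4 new=(2,12) → add node 10 parent=7 cost=16

Node count: 11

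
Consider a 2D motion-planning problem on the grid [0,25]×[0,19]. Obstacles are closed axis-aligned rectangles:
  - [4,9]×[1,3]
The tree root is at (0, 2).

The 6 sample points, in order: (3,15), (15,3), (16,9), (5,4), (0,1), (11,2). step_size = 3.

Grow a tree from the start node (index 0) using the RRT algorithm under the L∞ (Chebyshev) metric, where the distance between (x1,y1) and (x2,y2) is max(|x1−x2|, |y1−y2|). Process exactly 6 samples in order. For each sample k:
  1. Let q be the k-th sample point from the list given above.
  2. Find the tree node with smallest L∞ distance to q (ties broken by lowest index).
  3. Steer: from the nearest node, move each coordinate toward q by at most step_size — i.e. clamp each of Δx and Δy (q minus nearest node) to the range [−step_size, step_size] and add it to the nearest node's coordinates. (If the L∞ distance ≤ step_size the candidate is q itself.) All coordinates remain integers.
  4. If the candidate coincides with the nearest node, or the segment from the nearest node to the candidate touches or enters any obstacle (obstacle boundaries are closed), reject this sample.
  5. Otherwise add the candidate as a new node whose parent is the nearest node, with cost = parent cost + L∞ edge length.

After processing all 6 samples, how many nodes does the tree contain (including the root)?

Node count: 6

1. q=(3,15) nearest=0 d=13 new=(3,5) → add node 1 parent=0 cost=3
2. q=(15,3) nearest=1 d=12 new=(6,3) → blocked by [4,9]×[1,3], reject
3. q=(16,9) nearest=1 d=13 new=(6,8) → add node 2 parent=1 cost=6
4. q=(5,4) nearest=1 d=2 new=(5,4) → add node 3 parent=1 cost=5
5. q=(0,1) nearest=0 d=1 new=(0,1) → add node 4 parent=0 cost=1
6. q=(11,2) nearest=2 d=6 new=(9,5) → add node 5 parent=2 cost=9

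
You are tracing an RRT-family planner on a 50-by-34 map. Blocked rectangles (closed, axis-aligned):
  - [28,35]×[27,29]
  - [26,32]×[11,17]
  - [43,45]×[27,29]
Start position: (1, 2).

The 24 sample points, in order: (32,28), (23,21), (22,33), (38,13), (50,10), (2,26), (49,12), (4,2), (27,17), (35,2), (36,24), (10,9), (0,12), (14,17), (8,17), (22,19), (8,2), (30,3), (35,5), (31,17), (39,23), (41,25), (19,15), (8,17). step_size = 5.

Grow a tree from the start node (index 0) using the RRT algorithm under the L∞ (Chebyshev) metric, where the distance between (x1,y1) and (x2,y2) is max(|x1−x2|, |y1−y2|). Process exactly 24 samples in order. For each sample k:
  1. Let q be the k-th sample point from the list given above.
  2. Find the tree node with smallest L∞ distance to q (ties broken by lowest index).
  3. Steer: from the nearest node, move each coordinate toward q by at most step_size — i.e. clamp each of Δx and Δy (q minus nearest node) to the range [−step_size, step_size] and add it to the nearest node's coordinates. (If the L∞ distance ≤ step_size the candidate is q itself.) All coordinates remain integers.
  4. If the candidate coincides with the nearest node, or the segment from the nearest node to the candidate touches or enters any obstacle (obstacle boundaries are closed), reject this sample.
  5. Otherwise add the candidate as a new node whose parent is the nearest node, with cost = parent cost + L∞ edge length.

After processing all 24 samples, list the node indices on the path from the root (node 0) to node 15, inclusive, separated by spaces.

Path: 0 1 2 3 4 5 8 15

1. q=(32,28) nearest=0 d=31 new=(6,7) → add node 1 parent=0 cost=5
2. q=(23,21) nearest=1 d=17 new=(11,12) → add node 2 parent=1 cost=10
3. q=(22,33) nearest=2 d=21 new=(16,17) → add node 3 parent=2 cost=15
4. q=(38,13) nearest=3 d=22 new=(21,13) → add node 4 parent=3 cost=20
5. q=(50,10) nearest=4 d=29 new=(26,10) → add node 5 parent=4 cost=25
6. q=(2,26) nearest=2 d=14 new=(6,17) → add node 6 parent=2 cost=15
7. q=(49,12) nearest=5 d=23 new=(31,12) → blocked by [26,32]×[11,17], reject
8. q=(4,2) nearest=0 d=3 new=(4,2) → add node 7 parent=0 cost=3
9. q=(27,17) nearest=4 d=6 new=(26,17) → blocked by [26,32]×[11,17], reject
10. q=(35,2) nearest=5 d=9 new=(31,5) → add node 8 parent=5 cost=30
11. q=(36,24) nearest=5 d=14 new=(31,15) → blocked by [26,32]×[11,17], reject
12. q=(10,9) nearest=2 d=3 new=(10,9) → add node 9 parent=2 cost=13
13. q=(0,12) nearest=1 d=6 new=(1,12) → add node 10 parent=1 cost=10
14. q=(14,17) nearest=3 d=2 new=(14,17) → add node 11 parent=3 cost=17
15. q=(8,17) nearest=6 d=2 new=(8,17) → add node 12 parent=6 cost=17
16. q=(22,19) nearest=3 d=6 new=(21,19) → add node 13 parent=3 cost=20
17. q=(8,2) nearest=7 d=4 new=(8,2) → add node 14 parent=7 cost=7
18. q=(30,3) nearest=8 d=2 new=(30,3) → add node 15 parent=8 cost=32
19. q=(35,5) nearest=8 d=4 new=(35,5) → add node 16 parent=8 cost=34
20. q=(31,17) nearest=5 d=7 new=(31,15) → blocked by [26,32]×[11,17], reject
21. q=(39,23) nearest=5 d=13 new=(31,15) → blocked by [26,32]×[11,17], reject
22. q=(41,25) nearest=5 d=15 new=(31,15) → blocked by [26,32]×[11,17], reject
23. q=(19,15) nearest=4 d=2 new=(19,15) → add node 17 parent=4 cost=22
24. q=(8,17) nearest=12 d=0 → coincident, reject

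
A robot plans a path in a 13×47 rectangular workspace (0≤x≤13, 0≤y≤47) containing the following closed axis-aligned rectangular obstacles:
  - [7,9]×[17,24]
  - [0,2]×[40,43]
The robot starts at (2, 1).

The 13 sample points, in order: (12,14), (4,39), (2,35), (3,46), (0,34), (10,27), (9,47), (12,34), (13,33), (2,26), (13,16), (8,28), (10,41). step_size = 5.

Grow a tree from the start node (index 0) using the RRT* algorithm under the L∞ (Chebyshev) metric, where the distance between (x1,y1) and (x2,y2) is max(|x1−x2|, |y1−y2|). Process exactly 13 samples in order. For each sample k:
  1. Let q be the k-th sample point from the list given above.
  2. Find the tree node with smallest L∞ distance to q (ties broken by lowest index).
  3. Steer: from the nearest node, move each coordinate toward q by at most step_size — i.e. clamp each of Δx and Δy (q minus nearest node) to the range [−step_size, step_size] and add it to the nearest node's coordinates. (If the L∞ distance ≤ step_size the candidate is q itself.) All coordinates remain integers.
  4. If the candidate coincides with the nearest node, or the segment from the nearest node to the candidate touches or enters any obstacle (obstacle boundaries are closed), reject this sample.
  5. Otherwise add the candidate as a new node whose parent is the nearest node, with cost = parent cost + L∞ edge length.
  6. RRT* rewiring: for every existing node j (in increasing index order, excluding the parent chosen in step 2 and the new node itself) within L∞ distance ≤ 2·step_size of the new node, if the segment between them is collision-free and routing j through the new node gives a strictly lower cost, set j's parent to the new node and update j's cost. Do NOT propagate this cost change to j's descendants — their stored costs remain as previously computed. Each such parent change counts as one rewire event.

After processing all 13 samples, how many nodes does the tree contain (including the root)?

1. q=(12,14) nearest=0 d=13 new=(7,6) → add node 1 parent=0 cost=5
2. q=(4,39) nearest=1 d=33 new=(4,11) → add node 2 parent=1 cost=10
3. q=(2,35) nearest=2 d=24 new=(2,16) → add node 3 parent=2 cost=15
4. q=(3,46) nearest=3 d=30 new=(3,21) → add node 4 parent=3 cost=20
5. q=(0,34) nearest=4 d=13 new=(0,26) → add node 5 parent=4 cost=25
6. q=(10,27) nearest=4 d=7 new=(8,26) → add node 6 parent=4 cost=25
7. q=(9,47) nearest=5 d=21 new=(5,31) → add node 7 parent=5 cost=30
8. q=(12,34) nearest=7 d=7 new=(10,34) → add node 8 parent=7 cost=35
9. q=(13,33) nearest=8 d=3 new=(13,33) → add node 9 parent=8 cost=38
10. q=(2,26) nearest=5 d=2 new=(2,26) → add node 10 parent=5 cost=27
11. q=(13,16) nearest=2 d=9 new=(9,16) → add node 11 parent=2 cost=15
12. q=(8,28) nearest=6 d=2 new=(8,28) → add node 12 parent=6 cost=27; rewire 8→12 (33<35); rewire 9→12 (32<38)
13. q=(10,41) nearest=8 d=7 new=(10,39) → add node 13 parent=8 cost=38

Node count: 14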